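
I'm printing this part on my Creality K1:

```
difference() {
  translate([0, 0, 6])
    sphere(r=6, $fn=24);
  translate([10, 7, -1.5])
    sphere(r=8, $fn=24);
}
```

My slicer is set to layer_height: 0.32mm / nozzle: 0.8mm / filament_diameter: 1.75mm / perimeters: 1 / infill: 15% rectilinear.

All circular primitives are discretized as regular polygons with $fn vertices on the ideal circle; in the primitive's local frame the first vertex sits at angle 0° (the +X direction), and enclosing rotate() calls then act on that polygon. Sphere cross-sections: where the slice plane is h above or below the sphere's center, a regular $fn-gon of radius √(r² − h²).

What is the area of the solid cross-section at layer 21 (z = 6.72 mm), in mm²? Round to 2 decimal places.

At z = 6.72 mm: the r=6 sphere slices to a regular 24-gon of circumradius 5.957 (√(r²−h²) with h=0.72 from center) (area = (24/2)·5.957²·sin(360°/24) = 110.20 mm²); the sphere at (10, 7) does not reach this height (|z−center|=8.220 > r=8); Subtracting the remaining from the first: none of the subtracted shapes is present at this height, so the r=6 sphere is unchanged — area = 110.20 mm². Overall, the cross-section is a single solid region. Net area = 110.20 mm².

110.20 mm²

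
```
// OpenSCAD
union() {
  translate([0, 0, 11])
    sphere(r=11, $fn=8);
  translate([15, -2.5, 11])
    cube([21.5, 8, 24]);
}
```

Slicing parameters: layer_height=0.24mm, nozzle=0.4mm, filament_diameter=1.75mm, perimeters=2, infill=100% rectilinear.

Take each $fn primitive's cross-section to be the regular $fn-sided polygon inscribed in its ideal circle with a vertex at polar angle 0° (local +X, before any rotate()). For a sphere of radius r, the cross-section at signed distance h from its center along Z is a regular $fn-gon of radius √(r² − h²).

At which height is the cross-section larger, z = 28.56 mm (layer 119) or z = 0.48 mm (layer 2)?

layer 119 (z = 28.56 mm)

Layer 119 (z = 28.56): the sphere is not intersected at this z (|z−center|=17.560 > r=11); the cube at (15, -2.5) is present — its section is the full 21.5×8 rectangle (area 172.00 mm²); Merging all regions: only the 21.5×8 cube at (15, -2.5) is present, so the union is just that shape — area = 172.00 mm². So its area = 172.00 mm². Layer 2 (z = 0.48): the r=11 sphere slices to a regular 8-gon of circumradius 3.214 (√(r²−h²) with h=10.52 from center) (area = (8/2)·3.214²·sin(360°/8) = 29.22 mm²); the cube at (15, -2.5) is absent (z outside [11, 35]); Merging all regions: only the r=11 sphere is present, so the union is just that shape — area = 29.22 mm². So its area = 29.22 mm². Layer 119 is larger (172.00 vs 29.22 mm²).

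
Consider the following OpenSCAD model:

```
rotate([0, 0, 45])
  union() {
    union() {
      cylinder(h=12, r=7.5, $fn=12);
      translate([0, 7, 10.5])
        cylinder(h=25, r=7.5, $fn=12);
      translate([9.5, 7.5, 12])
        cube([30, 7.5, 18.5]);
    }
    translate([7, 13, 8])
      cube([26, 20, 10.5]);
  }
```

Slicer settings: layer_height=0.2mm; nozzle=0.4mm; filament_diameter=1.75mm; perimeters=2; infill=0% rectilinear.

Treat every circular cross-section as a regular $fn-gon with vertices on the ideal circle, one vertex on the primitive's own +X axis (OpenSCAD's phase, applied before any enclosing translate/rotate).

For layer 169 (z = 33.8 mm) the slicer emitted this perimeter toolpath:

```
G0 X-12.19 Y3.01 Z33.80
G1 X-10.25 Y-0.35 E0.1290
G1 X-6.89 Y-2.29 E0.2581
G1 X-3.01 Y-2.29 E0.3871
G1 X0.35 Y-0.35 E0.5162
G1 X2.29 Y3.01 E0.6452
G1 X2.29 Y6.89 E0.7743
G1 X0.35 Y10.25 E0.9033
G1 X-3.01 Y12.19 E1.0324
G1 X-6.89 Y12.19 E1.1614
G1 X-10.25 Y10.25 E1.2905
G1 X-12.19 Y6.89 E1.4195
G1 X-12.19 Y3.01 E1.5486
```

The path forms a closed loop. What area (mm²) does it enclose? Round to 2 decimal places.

Apply the shoelace formula to the sequence of (X, Y) vertices; enclosed area = 168.54 mm².

168.54 mm²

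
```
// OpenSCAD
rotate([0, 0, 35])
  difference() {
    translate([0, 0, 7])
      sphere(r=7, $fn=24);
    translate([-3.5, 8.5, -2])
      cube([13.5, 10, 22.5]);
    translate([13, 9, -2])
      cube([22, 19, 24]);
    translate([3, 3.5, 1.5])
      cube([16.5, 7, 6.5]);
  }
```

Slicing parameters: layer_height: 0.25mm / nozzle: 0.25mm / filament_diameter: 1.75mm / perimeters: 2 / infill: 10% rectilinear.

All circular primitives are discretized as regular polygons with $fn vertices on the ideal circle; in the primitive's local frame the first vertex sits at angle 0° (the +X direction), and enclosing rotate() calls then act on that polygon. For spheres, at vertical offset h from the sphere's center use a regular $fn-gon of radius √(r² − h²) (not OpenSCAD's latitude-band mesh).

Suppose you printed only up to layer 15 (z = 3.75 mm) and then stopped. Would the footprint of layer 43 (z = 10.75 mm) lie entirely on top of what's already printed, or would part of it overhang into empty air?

Compare the two slices. At z = 3.75: the r=7 sphere contributes a regular 24-gon of circumradius √(7²−3.25²) = 6.200 (area = (24/2)·6.200²·sin(360°/24) = 119.38 mm²); the cube at (-3.5, 8.5) is present — its section is the full 13.5×10 rectangle (area 135.00 mm²); the cube at (13, 9) is present — its section is the full 22×19 rectangle (area 418.00 mm²); the 16.5×7 cube at (3, 3.5) contributes its full rectangle (area 115.50 mm²); Taking the first minus the rest: starting from the r=7 sphere (119.38 mm²), the 13.5×10 cube at (-3.5, 8.5) misses the remaining region (no effect); the 22×19 cube at (13, 9) misses the remaining region (no effect); the 16.5×7 cube at (3, 3.5) partially overlaps it — only the 2.26 mm² overlap (of its 115.50 mm²) is removed, clipping the outline — area = 117.12 mm²; (rotated 35° about Z; rotation is an isometry so areas/perimeters/island counts are preserved). At z = 10.75: the r=7 sphere slices to a regular 24-gon of circumradius 5.911 (√(r²−h²) with h=3.75 from center) (area = (24/2)·5.911²·sin(360°/24) = 108.51 mm²); the cube at (-3.5, 8.5) is present — its section is the full 13.5×10 rectangle (area 135.00 mm²); the 22×19 cube at (13, 9) contributes its full rectangle (area 418.00 mm²); the cube at (3, 3.5) is absent (z outside [1.5, 8]); Subtracting the remaining from the first: starting from the r=7 sphere (108.51 mm²), the 13.5×10 cube at (-3.5, 8.5) misses the remaining region (no effect); the 22×19 cube at (13, 9) misses the remaining region (no effect) — area = 108.51 mm²; (whole slice rotated 35° about Z — lengths, areas and connectivity unchanged). Checking containment: at z = 10.75 the cross-section extends beyond the z = 3.75 cross-section by about 1.51 mm².

part overhangs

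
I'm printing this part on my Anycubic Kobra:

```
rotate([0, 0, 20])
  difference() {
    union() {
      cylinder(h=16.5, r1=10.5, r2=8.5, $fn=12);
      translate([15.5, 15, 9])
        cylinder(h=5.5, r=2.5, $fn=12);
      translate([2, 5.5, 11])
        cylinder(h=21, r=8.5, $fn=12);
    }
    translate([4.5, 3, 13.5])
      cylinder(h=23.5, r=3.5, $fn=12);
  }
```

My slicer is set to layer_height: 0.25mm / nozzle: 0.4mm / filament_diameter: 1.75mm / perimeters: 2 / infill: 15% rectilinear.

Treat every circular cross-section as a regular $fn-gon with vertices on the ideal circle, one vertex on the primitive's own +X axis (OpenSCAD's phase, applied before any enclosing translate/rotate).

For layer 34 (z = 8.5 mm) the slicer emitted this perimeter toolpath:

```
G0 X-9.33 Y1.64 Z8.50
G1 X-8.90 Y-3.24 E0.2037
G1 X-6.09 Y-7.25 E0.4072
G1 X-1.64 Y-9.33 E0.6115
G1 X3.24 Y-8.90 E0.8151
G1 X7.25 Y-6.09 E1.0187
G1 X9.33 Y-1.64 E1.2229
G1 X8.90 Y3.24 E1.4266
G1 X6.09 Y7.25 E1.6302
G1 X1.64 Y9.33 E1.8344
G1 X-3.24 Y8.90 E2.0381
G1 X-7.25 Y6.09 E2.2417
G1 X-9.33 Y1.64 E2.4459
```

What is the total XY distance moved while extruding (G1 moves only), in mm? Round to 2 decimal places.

58.83 mm

Sum the Euclidean lengths of each G1 segment: total = 58.83 mm.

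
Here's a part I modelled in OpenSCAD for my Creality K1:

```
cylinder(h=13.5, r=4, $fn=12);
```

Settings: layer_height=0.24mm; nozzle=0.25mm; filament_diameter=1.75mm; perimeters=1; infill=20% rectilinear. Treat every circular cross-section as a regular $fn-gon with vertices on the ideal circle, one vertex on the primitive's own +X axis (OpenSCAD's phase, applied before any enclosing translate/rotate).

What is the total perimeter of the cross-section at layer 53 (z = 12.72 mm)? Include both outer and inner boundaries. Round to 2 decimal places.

24.85 mm

At z = 12.72 mm: the cylinder: section is a regular 12-gon, circumradius r=4 (perimeter = 2·12·4.000·sin(180°/12) = 24.85 mm). Overall, the cross-section is a single solid region. Total boundary length (outer) = 24.85 mm.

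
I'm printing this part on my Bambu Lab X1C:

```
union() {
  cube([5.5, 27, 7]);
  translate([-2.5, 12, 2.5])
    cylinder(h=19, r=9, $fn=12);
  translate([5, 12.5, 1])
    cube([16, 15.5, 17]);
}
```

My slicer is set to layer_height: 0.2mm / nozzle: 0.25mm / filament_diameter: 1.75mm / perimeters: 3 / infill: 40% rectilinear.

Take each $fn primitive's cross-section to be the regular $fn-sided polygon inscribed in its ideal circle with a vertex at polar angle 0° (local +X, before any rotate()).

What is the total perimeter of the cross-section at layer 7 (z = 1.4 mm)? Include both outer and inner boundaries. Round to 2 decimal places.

98.00 mm

At z = 1.4 mm: the 5.5×27 cube contributes its full rectangle (perimeter 65.00 mm); the cylinder at (-2.5, 12) is absent (z outside [2.5, 21.5]); the cube at (5, 12.5) is present — its section is the full 16×15.5 rectangle (perimeter 63.00 mm); Taking the union: the regions partially overlap (shared area 7.25 mm²), so the edge portions inside another operand are dropped and the merged outline is re-measured after clipping — boundary = 98.00 mm. Overall, the cross-section is a single solid region. Total boundary length (outer) = 98.00 mm.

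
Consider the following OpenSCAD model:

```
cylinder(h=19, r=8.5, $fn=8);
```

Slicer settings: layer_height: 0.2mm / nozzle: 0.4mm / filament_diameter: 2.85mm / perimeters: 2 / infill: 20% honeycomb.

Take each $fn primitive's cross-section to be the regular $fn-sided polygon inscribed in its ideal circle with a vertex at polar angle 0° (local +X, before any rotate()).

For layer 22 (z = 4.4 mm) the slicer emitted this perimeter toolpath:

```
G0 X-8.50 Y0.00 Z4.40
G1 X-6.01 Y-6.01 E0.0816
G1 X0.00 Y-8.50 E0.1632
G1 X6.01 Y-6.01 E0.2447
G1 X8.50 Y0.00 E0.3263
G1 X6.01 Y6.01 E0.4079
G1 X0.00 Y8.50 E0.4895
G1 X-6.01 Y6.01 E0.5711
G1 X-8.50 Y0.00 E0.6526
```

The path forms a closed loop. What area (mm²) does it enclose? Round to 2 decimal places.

Apply the shoelace formula to the sequence of (X, Y) vertices; enclosed area = 204.34 mm².

204.34 mm²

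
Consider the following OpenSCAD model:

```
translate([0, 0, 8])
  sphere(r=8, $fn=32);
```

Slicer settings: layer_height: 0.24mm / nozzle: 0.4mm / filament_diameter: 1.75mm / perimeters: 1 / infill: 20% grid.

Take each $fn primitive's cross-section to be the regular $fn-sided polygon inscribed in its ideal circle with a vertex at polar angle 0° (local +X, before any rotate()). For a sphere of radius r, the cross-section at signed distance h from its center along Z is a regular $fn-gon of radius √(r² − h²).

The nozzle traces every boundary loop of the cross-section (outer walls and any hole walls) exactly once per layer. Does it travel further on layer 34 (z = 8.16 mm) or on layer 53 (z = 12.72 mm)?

layer 34 (z = 8.16 mm)

Layer 34 (z = 8.16): the sphere: section is a regular 32-gon, circumradius = √(r²−h²) = √(8²−0.16²) = 7.998 (perimeter = 2·32·7.998·sin(180°/32) = 50.17 mm). So its perimeter = 50.17 mm. Layer 53 (z = 12.72): the r=8 sphere slices to a regular 32-gon of circumradius 6.459 (√(r²−h²) with h=4.72 from center) (perimeter = 2·32·6.459·sin(180°/32) = 40.52 mm). So its perimeter = 40.52 mm. Layer 34 is larger (50.17 vs 40.52 mm).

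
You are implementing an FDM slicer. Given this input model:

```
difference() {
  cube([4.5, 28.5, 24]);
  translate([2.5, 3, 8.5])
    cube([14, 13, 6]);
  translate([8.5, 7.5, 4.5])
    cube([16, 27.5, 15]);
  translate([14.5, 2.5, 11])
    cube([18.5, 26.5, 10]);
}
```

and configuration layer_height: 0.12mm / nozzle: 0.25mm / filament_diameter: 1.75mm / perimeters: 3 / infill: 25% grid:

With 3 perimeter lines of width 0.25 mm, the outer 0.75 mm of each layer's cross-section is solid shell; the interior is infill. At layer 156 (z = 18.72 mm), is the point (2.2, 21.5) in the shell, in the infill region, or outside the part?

infill

At z = 18.72 mm: the cube is present — its section is the full 4.5×28.5 rectangle; the cube at (2.5, 3) does not reach this height (z outside [8.5, 14.5]); the 16×27.5 cube at (8.5, 7.5) contributes its full rectangle; the cube at (14.5, 2.5) (footprint 18.5×26.5) is included at this height; Subtracting the remaining from the first: starting from the 4.5×28.5 cube, the 16×27.5 cube at (8.5, 7.5) misses the remaining region (no effect); the 18.5×26.5 cube at (14.5, 2.5) misses the remaining region (no effect) — 1 connected region. Overall, the cross-section is a single solid region. The nearest boundary edge runs (0.00, 0.00)→(0.00, 28.50); distance from the point to it = 2.20 mm. The point is inside the cross-section and 2.20 mm from the nearest boundary — more than the 0.75 mm shell width (3 × 0.25), so it's in the infill interior.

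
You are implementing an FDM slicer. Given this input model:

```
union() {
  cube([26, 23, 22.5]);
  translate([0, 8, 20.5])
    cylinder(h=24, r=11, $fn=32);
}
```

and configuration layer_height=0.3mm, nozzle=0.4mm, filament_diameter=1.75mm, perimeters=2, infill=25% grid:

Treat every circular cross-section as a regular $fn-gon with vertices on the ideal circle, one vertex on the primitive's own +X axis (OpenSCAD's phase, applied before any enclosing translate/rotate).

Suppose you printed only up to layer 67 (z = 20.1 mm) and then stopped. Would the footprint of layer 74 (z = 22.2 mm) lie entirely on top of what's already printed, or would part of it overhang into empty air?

part overhangs

Compare the two slices. At z = 20.1: the cube (footprint 26×23) is included at this height (area 598.00 mm²); the cylinder at (0, 8) is not intersected at this z (z outside [20.5, 44.5]); Merging all regions: only the 26×23 cube is present, so the union is just that shape — area = 598.00 mm². At z = 22.2: the 26×23 cube contributes its full rectangle (area 598.00 mm²); the cylinder at (0, 8): section is a regular 32-gon, circumradius r=11 (area = (32/2)·11.000²·sin(360°/32) = 377.69 mm²); Taking the union: the regions partially overlap — summed areas 975.69 mm² minus the doubly-counted overlap 173.58 mm² gives 802.11 mm² — area = 802.11 mm². Checking containment: at z = 22.2 the cross-section extends beyond the z = 20.1 cross-section by about 204.11 mm².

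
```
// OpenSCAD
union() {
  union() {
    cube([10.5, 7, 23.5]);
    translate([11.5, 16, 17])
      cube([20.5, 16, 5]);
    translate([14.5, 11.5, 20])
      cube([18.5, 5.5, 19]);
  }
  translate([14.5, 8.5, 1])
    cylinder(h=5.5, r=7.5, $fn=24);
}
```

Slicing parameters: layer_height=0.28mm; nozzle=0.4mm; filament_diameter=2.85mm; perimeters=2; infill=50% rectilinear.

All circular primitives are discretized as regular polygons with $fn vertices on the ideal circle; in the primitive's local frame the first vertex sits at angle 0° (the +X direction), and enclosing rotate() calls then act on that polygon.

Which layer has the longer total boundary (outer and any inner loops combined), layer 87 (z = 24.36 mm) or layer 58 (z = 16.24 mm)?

Layer 87 (z = 24.36): the cube is not intersected at this z (z outside [0, 23.5]); the cube at (11.5, 16) is absent (z outside [17, 22]); the cube at (14.5, 11.5) is present — its section is the full 18.5×5.5 rectangle (perimeter 48.00 mm); Merging all regions: only the 18.5×5.5 cube at (14.5, 11.5) is present, so the union is just that shape — boundary = 48.00 mm; the cylinder at (14.5, 8.5) is absent (z outside [1, 6.5]); Taking the union: only the result so far is present, so the union is just that shape — boundary = 48.00 mm. So its perimeter = 48.00 mm. Layer 58 (z = 16.24): the cube (footprint 10.5×7) is included at this height (perimeter 35.00 mm); the cube at (11.5, 16) does not reach this height (z outside [17, 22]); the cube at (14.5, 11.5) is absent (z outside [20, 39]); Merging all regions: only the 10.5×7 cube is present, so the union is just that shape — boundary = 35.00 mm; the cylinder at (14.5, 8.5) is absent (z outside [1, 6.5]); Combining (union): only the result so far is present, so the union is just that shape — boundary = 35.00 mm. So its perimeter = 35.00 mm. Layer 87 is larger (48.00 vs 35.00 mm).

layer 87 (z = 24.36 mm)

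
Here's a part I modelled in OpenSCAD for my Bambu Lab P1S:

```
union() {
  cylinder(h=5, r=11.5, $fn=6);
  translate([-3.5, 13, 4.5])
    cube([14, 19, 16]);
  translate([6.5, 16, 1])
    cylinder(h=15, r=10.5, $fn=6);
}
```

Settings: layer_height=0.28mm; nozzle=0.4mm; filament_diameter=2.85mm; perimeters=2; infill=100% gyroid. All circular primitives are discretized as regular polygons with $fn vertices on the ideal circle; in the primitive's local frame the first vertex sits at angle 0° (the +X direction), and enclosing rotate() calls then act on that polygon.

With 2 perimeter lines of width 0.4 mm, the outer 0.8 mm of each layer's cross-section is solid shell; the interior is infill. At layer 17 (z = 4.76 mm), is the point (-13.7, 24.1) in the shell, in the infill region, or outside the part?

At z = 4.76 mm: the cylinder: section is a regular 6-gon, circumradius r=11.5; the cube at (-3.5, 13) is present — its section is the full 14×19 rectangle; the r=10.5 cylinder at (6.5, 16) contributes a regular 6-gon of circumradius 10.5; Merging all regions: the regions partially overlap (shared area 167.57 mm²), so overlapping operands fuse into one piece — 1 connected region. Overall, the cross-section is a single solid region. The nearest boundary edge runs (-3.50, 16.87)→(-3.50, 32.00); distance from the point to it = 10.20 mm. The point is not inside any of the regions above, so it lies outside the cross-section (10.20 mm from the nearest boundary).

outside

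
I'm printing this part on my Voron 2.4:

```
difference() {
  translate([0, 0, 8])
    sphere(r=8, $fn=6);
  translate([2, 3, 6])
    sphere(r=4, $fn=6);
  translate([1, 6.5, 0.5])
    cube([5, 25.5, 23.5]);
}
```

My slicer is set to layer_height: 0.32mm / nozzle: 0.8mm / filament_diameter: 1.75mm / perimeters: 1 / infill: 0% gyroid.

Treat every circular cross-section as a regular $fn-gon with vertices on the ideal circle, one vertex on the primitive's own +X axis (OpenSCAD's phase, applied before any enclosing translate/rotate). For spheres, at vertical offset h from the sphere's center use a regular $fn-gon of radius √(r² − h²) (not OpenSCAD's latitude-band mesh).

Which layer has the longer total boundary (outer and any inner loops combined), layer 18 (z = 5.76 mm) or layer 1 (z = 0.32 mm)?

layer 18 (z = 5.76 mm)

Layer 18 (z = 5.76): the r=8 sphere contributes a regular 6-gon of circumradius √(8²−2.24²) = 7.680 (perimeter = 2·6·7.680·sin(180°/6) = 46.08 mm); the r=4 sphere at (2, 3) contributes a regular 6-gon of circumradius √(4²−0.24²) = 3.993 (perimeter = 2·6·3.993·sin(180°/6) = 23.96 mm); the 5×25.5 cube at (1, 6.5) contributes its full rectangle (perimeter 61.00 mm); Subtracting the remaining from the first: starting from the r=8 sphere, the r=4 sphere at (2, 3) partially overlaps it — only the 41.26 mm² overlap (of its 41.42 mm²) is removed, clipping the outline; the 5×25.5 cube at (1, 6.5) partially overlaps it — only the 0.44 mm² overlap (of its 127.50 mm²) is removed, clipping the outline — boundary = 61.98 mm. So its perimeter = 61.98 mm. Layer 1 (z = 0.32): the r=8 sphere contributes a regular 6-gon of circumradius √(8²−7.68²) = 2.240 (perimeter = 2·6·2.240·sin(180°/6) = 13.44 mm); the sphere at (2, 3) is not intersected at this z (|z−center|=5.680 > r=4); the cube at (1, 6.5) does not reach this height (z outside [0.5, 24]); Taking the first minus the rest: none of the subtracted shapes is present at this height, so the r=8 sphere is unchanged — boundary = 13.44 mm. So its perimeter = 13.44 mm. Layer 18 is larger (61.98 vs 13.44 mm).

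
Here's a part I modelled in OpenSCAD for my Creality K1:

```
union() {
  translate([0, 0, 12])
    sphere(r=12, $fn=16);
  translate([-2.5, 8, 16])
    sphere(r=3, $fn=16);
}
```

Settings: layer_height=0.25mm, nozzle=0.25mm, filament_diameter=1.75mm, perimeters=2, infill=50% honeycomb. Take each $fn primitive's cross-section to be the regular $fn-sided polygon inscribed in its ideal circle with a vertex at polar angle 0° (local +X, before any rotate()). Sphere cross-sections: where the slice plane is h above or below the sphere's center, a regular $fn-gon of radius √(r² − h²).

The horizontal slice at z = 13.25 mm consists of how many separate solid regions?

1

At z = 13.25 mm: the r=12 sphere slices to a regular 16-gon of circumradius 11.935 (√(r²−h²) with h=1.25 from center); the sphere at (-2.5, 8): section is a regular 16-gon, circumradius = √(r²−h²) = √(3²−2.75²) = 1.199; Combining (union): the r=3 sphere at (-2.5, 8) lies entirely inside the r=12 sphere, so the union is just the r=12 sphere — 1 connected region. The result has 1 disconnected region.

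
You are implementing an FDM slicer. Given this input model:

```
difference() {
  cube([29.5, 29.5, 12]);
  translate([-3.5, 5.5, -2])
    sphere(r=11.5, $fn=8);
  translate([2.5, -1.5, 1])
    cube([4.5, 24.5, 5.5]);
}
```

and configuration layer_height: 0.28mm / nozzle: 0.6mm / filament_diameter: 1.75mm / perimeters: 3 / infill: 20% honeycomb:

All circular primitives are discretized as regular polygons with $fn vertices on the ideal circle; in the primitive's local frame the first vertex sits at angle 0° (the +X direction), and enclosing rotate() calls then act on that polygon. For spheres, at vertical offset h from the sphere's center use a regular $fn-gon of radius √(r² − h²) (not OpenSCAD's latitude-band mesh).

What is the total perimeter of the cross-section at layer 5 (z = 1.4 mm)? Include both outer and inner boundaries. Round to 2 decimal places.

At z = 1.4 mm: the 29.5×29.5 cube contributes its full rectangle (perimeter 118.00 mm); the r=11.5 sphere at (-3.5, 5.5) slices to a regular 8-gon of circumradius 10.986 (√(r²−h²) with h=3.4 from center) (perimeter = 2·8·10.986·sin(180°/8) = 67.27 mm); the 4.5×24.5 cube at (2.5, -1.5) contributes its full rectangle (perimeter 58.00 mm); After the difference (first − rest): starting from the 29.5×29.5 cube, the r=11.5 sphere at (-3.5, 5.5) partially overlaps it — only the 84.33 mm² overlap (of its 341.36 mm²) is removed, clipping the outline; the 4.5×24.5 cube at (2.5, -1.5) partially overlaps it — only the 56.03 mm² overlap (of its 110.25 mm²) is removed, clipping the outline — boundary = 135.36 mm. Overall, the cross-section is a single solid region. Total boundary length (outer) = 135.36 mm.

135.36 mm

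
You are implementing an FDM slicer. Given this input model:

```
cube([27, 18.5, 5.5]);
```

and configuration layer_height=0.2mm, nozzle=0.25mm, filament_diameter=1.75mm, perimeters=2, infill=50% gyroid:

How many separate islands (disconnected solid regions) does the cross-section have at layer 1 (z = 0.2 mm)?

1

At z = 0.2 mm: the cube is present — its section is the full 27×18.5 rectangle. Overall, the cross-section is a single solid region. Island count = 1.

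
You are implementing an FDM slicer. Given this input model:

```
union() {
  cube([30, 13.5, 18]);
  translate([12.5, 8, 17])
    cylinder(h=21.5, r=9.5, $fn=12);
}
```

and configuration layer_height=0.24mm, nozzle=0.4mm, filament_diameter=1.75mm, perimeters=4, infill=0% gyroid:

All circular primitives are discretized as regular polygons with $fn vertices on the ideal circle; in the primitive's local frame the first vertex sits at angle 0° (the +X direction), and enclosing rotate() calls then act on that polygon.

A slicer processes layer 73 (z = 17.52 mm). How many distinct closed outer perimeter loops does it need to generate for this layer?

1

At z = 17.52 mm: the cube is present — its section is the full 30×13.5 rectangle; the cylinder at (12.5, 8): section is a regular 12-gon, circumradius r=9.5; Taking the union: the regions partially overlap (shared area 223.10 mm²), so overlapping operands fuse into one piece — 1 connected region. The result has 1 disconnected region.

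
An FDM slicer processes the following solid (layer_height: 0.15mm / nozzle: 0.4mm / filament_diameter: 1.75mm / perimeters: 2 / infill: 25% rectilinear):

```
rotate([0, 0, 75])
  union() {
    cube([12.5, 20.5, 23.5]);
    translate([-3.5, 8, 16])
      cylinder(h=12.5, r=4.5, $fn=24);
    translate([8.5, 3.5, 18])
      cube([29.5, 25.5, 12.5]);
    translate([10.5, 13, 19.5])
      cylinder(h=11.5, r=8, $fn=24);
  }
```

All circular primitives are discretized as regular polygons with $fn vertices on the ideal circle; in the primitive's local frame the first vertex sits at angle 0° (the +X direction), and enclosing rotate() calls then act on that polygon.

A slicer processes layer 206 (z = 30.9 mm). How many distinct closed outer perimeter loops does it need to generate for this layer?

1

At z = 30.9 mm: the cube does not reach this height (z outside [0, 23.5]); the cylinder at (-3.5, 8) is absent (z outside [16, 28.5]); the cube at (8.5, 3.5) is not intersected at this z (z outside [18, 30.5]); the r=8 cylinder at (10.5, 13) gives a regular 24-gon of circumradius 8 (constant along its height); Merging all regions: only the r=8 cylinder at (10.5, 13) is present, so the union is just that shape — 1 connected region; (rotated 75° about Z; rotation is an isometry so areas/perimeters/island counts are preserved). The result has 1 disconnected region.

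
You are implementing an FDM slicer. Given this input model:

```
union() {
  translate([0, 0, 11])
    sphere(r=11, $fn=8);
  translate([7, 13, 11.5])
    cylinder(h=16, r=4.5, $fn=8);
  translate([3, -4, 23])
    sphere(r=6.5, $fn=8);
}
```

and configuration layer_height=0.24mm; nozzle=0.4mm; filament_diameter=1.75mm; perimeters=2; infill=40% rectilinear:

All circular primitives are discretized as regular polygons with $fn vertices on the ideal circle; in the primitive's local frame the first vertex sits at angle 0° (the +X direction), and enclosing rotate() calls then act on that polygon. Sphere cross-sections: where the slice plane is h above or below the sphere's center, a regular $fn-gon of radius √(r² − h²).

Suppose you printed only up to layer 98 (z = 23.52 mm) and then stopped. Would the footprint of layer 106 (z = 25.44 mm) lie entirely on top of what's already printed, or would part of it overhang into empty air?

Compare the two slices. At z = 23.52: the sphere does not reach this height (|z−center|=12.520 > r=11); the cylinder at (7, 13): section is a regular 8-gon, circumradius r=4.5 (area = (8/2)·4.500²·sin(360°/8) = 57.28 mm²); the r=6.5 sphere at (3, -4) contributes a regular 8-gon of circumradius √(6.5²−0.52²) = 6.479 (area = (8/2)·6.479²·sin(360°/8) = 118.74 mm²); Taking the union: the 2 present regions are separate (no shared area or edge), so areas and boundary lengths simply add and each stays a separate island — area = 176.01 mm². At z = 25.44: the sphere is absent (|z−center|=14.440 > r=11); the r=4.5 cylinder at (7, 13) contributes a regular 8-gon of circumradius 4.5 (area = (8/2)·4.500²·sin(360°/8) = 57.28 mm²); the sphere at (3, -4): section is a regular 8-gon, circumradius = √(r²−h²) = √(6.5²−2.44²) = 6.025 (area = (8/2)·6.025²·sin(360°/8) = 102.66 mm²); Merging all regions: the 2 present regions are separate (no shared area or edge), so areas and boundary lengths simply add and each stays a separate island — area = 159.94 mm². Checking containment: the cross-section at z = 25.44 is a subset of the cross-section at z = 23.52.

entirely on top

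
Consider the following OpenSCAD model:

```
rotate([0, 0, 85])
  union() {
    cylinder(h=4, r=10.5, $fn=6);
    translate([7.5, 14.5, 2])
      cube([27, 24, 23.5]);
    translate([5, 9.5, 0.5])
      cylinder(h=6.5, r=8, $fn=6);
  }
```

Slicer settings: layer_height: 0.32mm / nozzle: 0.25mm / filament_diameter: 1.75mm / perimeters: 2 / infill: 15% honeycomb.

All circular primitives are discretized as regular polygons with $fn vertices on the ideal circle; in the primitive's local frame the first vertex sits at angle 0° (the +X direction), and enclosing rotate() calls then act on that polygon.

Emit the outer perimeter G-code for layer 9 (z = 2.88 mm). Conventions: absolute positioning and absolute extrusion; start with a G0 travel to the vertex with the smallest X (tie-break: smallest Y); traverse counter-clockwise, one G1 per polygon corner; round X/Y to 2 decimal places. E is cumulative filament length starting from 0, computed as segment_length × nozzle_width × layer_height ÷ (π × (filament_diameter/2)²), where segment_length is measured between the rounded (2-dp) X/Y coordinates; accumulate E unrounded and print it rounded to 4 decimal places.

G0 X-37.70 Y10.83 Z2.88
G1 X-15.71 Y8.90 E0.7342
G1 X-16.28 Y2.43 E0.9502
G1 X-9.73 Y-2.16 E1.2162
G1 X-9.30 Y-1.96 E1.2320
G1 X-9.52 Y-4.44 E1.3148
G1 X-0.92 Y-10.46 E1.6640
G1 X8.60 Y-6.02 E2.0134
G1 X9.52 Y4.44 E2.3626
G1 X0.92 Y10.46 E2.7118
G1 X-1.79 Y9.20 E2.8112
G1 X-8.33 Y13.78 E3.0767
G1 X-13.56 Y11.34 E3.2687
G1 X-11.44 Y35.63 E4.0796
G1 X-35.35 Y37.72 E4.8779
G1 X-37.70 Y10.83 E5.7757

At z = 2.88 mm: the r=10.5 cylinder contributes a regular 6-gon of circumradius 10.5; the cube at (7.5, 14.5) (footprint 27×24) is included at this height; the r=8 cylinder at (5, 9.5) gives a regular 6-gon of circumradius 8 (constant along its height); Merging all regions: the regions partially overlap (shared area 56.24 mm²), so overlapping operands fuse into one piece — 1 connected region; (whole slice rotated 85° about Z — lengths, areas and connectivity unchanged). The outline is a single polygon with 15 vertices. Extrusion per mm of travel: 0.25 × 0.32 / (π × 0.875²) = 0.033260. Accumulating E over each segment gives final E = 5.7757.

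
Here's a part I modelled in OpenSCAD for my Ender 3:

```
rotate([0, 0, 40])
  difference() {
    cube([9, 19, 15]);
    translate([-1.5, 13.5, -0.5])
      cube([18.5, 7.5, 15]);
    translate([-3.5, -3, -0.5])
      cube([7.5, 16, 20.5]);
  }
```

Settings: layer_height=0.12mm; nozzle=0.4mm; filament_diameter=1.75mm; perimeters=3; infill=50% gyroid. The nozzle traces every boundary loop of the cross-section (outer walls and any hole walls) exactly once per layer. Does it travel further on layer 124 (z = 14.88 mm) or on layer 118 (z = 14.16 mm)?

Layer 124 (z = 14.88): the 9×19 cube contributes its full rectangle (perimeter 56.00 mm); the cube at (-1.5, 13.5) does not reach this height (z outside [-0.5, 14.5]); the cube at (-3.5, -3) is present — its section is the full 7.5×16 rectangle (perimeter 47.00 mm); After the difference (first − rest): starting from the 9×19 cube, the 7.5×16 cube at (-3.5, -3) partially overlaps it — only the 52.00 mm² overlap (of its 120.00 mm²) is removed, clipping the outline — boundary = 56.00 mm; (whole slice rotated 40° about Z — lengths, areas and connectivity unchanged). So its perimeter = 56.00 mm. Layer 118 (z = 14.16): the cube (footprint 9×19) is included at this height (perimeter 56.00 mm); the cube at (-1.5, 13.5) (footprint 18.5×7.5) is included at this height (perimeter 52.00 mm); the cube at (-3.5, -3) is present — its section is the full 7.5×16 rectangle (perimeter 47.00 mm); Taking the first minus the rest: starting from the 9×19 cube, the 18.5×7.5 cube at (-1.5, 13.5) partially overlaps it — only the 49.50 mm² overlap (of its 138.75 mm²) is removed, clipping the outline; the 7.5×16 cube at (-3.5, -3) partially overlaps it — only the 52.00 mm² overlap (of its 120.00 mm²) is removed, clipping the outline — boundary = 45.00 mm; (rotated 40° about Z; rotation is an isometry so areas/perimeters/island counts are preserved). So its perimeter = 45.00 mm. Layer 124 is larger (56.00 vs 45.00 mm).

layer 124 (z = 14.88 mm)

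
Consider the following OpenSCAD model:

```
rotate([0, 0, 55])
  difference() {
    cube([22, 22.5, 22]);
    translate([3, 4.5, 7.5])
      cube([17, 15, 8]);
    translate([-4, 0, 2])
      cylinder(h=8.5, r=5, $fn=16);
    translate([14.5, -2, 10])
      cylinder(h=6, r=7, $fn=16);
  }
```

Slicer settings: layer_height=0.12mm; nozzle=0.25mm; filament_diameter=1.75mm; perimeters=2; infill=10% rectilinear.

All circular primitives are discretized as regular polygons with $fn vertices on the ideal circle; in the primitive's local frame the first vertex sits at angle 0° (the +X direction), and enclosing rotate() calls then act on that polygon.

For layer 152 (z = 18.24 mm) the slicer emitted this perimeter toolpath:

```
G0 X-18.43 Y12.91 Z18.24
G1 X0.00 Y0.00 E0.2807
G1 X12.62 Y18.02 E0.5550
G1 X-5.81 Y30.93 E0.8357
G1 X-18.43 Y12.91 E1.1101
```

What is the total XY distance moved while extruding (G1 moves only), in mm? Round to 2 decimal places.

89.00 mm

Sum the Euclidean lengths of each G1 segment: total = 89.00 mm.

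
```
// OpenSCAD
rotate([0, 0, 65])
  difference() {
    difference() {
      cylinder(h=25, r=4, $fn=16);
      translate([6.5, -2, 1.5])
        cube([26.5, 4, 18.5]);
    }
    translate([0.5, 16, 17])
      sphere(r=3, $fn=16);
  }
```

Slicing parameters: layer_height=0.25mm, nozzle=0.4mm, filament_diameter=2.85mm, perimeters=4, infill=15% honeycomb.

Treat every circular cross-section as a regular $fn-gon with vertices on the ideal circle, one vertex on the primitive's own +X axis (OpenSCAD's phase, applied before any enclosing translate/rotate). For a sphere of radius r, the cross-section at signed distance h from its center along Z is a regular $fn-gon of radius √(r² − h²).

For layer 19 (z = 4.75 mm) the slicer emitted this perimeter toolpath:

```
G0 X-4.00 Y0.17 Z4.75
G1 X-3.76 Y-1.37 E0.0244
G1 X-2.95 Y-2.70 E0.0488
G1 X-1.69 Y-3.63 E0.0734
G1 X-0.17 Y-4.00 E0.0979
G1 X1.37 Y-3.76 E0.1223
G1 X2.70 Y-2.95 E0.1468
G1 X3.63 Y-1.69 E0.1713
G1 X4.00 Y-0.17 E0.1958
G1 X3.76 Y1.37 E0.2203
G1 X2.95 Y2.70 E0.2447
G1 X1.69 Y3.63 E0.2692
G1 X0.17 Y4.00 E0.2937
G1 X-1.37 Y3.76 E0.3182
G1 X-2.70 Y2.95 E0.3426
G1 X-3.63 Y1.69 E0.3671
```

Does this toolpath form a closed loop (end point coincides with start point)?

Start point (G0): (-4.00, 0.17). End point (last G1): the path does not return to the start — open.

no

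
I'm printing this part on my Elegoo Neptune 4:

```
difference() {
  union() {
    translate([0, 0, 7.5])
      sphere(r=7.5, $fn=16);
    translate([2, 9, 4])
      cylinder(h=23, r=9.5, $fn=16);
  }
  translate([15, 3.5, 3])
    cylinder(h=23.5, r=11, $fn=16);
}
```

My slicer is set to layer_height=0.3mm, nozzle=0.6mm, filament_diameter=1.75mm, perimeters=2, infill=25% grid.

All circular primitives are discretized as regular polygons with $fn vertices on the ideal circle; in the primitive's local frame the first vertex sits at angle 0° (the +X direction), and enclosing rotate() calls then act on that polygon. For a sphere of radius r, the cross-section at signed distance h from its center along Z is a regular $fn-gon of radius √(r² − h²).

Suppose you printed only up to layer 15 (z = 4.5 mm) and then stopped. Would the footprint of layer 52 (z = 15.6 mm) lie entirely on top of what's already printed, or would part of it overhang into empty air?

Compare the two slices. At z = 4.5: the sphere: section is a regular 16-gon, circumradius = √(r²−h²) = √(7.5²−3²) = 6.874 (area = (16/2)·6.874²·sin(360°/16) = 144.65 mm²); the r=9.5 cylinder at (2, 9) gives a regular 16-gon of circumradius 9.5 (constant along its height) (area = (16/2)·9.500²·sin(360°/16) = 276.30 mm²); Merging all regions: the regions partially overlap — summed areas 420.95 mm² minus the doubly-counted overlap 63.10 mm² gives 357.85 mm² — area = 357.85 mm²; the r=11 cylinder at (15, 3.5) contributes a regular 16-gon of circumradius 11 (area = (16/2)·11.000²·sin(360°/16) = 370.44 mm²); Taking the first minus the rest: starting from that combined region (357.85 mm²), the r=11 cylinder at (15, 3.5) partially overlaps it — only the 65.28 mm² overlap (of its 370.44 mm²) is removed, clipping the outline — area = 292.57 mm². At z = 15.6: the sphere is not intersected at this z (|z−center|=8.100 > r=7.5); the r=9.5 cylinder at (2, 9) gives a regular 16-gon of circumradius 9.5 (constant along its height) (area = (16/2)·9.500²·sin(360°/16) = 276.30 mm²); Merging all regions: only the r=9.5 cylinder at (2, 9) is present, so the union is just that shape — area = 276.30 mm²; the r=11 cylinder at (15, 3.5) contributes a regular 16-gon of circumradius 11 (area = (16/2)·11.000²·sin(360°/16) = 370.44 mm²); Subtracting the remaining from the first: starting from that combined region (276.30 mm²), the r=11 cylinder at (15, 3.5) partially overlaps it — only the 60.96 mm² overlap (of its 370.44 mm²) is removed, clipping the outline — area = 215.34 mm². Checking containment: the cross-section at z = 15.6 is a subset of the cross-section at z = 4.5.

entirely on top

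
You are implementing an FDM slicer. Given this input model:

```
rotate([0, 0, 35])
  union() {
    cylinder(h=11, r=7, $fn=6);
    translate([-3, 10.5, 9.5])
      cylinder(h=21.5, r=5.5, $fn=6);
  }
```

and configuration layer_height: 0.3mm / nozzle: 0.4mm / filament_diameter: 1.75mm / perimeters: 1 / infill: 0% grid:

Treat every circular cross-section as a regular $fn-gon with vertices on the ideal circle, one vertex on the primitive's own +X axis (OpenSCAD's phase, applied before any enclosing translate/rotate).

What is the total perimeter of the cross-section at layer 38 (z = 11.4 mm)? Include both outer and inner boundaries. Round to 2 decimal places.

33.00 mm

At z = 11.4 mm: the cylinder is not intersected at this z (z outside [0, 11]); the r=5.5 cylinder at (-3, 10.5) contributes a regular 6-gon of circumradius 5.5 (perimeter = 2·6·5.500·sin(180°/6) = 33.00 mm); Merging all regions: only the r=5.5 cylinder at (-3, 10.5) is present, so the union is just that shape — boundary = 33.00 mm; (whole slice rotated 35° about Z — lengths, areas and connectivity unchanged). Overall, the cross-section is a single solid region. Total boundary length (outer) = 33.00 mm.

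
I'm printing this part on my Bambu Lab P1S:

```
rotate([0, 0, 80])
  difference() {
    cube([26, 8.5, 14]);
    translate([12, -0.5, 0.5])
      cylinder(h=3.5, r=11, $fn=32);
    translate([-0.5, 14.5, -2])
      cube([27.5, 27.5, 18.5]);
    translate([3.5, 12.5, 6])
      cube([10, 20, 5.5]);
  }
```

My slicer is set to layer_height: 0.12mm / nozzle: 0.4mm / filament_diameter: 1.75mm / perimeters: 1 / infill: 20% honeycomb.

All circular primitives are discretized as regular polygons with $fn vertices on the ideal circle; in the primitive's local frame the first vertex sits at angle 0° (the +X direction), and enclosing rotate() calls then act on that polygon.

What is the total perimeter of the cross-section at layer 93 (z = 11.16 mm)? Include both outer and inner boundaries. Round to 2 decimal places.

At z = 11.16 mm: the 26×8.5 cube contributes its full rectangle (perimeter 69.00 mm); the cylinder at (12, -0.5) does not reach this height (z outside [0.5, 4]); the cube at (-0.5, 14.5) (footprint 27.5×27.5) is included at this height (perimeter 110.00 mm); the 10×20 cube at (3.5, 12.5) contributes its full rectangle (perimeter 60.00 mm); Subtracting the remaining from the first: starting from the 26×8.5 cube, the 27.5×27.5 cube at (-0.5, 14.5) misses the remaining region (no effect); the 10×20 cube at (3.5, 12.5) misses the remaining region (no effect) — boundary = 69.00 mm; (rotated 80° about Z; rotation is an isometry so areas/perimeters/island counts are preserved). Overall, the cross-section is a single solid region. Total boundary length (outer) = 69.00 mm.

69.00 mm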